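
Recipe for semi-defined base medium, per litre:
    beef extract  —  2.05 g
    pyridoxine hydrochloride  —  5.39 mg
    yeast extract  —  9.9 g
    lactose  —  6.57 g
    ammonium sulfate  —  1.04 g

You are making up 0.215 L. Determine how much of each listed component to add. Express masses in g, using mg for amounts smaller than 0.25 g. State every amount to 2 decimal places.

beef extract 0.44 g; pyridoxine hydrochloride 1.16 mg; yeast extract 2.13 g; lactose 1.41 g; ammonium sulfate 223.60 mg

Ratio of target to recipe volume: 215 / 1000 = 0.215.
beef extract: 2.05 g × (215 mL / 1000 mL) = 0.44 g
pyridoxine hydrochloride: 5.39 mg × (215 mL / 1000 mL) = 1.16 mg
yeast extract: 9.9 g × (215 mL / 1000 mL) = 2.13 g
lactose: 6.57 g × (215 mL / 1000 mL) = 1.41 g
ammonium sulfate: 1.04 g × (215 mL / 1000 mL) = 0.2236 g = 223.60 mg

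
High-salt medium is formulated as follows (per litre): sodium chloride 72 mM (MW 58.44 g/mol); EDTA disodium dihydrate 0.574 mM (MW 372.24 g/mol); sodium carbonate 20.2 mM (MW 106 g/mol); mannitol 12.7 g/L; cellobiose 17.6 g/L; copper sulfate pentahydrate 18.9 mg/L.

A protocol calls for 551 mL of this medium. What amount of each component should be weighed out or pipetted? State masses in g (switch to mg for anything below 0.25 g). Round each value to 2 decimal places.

Scale factor relative to 1 L: 0.551.
sodium chloride: 72 mmol/L × 58.44 g/mol × 0.551 L ÷ 1000 = 2.32 g
EDTA disodium dihydrate: 0.574 mmol/L × 372.24 mg/mmol × 0.551 L = 117.73 mg
sodium carbonate: 20.2 mmol/L × 106 g/mol × 0.551 L ÷ 1000 = 1.18 g
mannitol: 12.7 g/L × 0.551 L = 7.00 g
cellobiose: 17.6 g/L × 0.551 L = 9.70 g
copper sulfate pentahydrate: 18.9 mg/L × 0.551 L = 10.41 mg

sodium chloride 2.32 g; EDTA disodium dihydrate 117.73 mg; sodium carbonate 1.18 g; mannitol 7.00 g; cellobiose 9.70 g; copper sulfate pentahydrate 10.41 mg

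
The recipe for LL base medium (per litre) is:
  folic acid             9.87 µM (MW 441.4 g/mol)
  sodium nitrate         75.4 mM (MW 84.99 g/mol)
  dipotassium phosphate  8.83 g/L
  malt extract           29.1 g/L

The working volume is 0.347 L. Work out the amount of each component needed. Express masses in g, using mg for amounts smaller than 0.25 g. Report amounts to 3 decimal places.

folic acid 1.512 mg; sodium nitrate 2.224 g; dipotassium phosphate 3.064 g; malt extract 10.098 g

Scale factor relative to 1 L: 0.347.
folic acid: 9.87 µmol/L × 441.4 g/mol × 0.347 L ÷ 1000 = 1.512 mg
sodium nitrate: 75.4 mmol/L × 84.99 g/mol × 0.347 L ÷ 1000 = 2.224 g
dipotassium phosphate: 8.83 g/L × 0.347 L = 3.064 g
malt extract: 29.1 g/L × 0.347 L = 10.098 g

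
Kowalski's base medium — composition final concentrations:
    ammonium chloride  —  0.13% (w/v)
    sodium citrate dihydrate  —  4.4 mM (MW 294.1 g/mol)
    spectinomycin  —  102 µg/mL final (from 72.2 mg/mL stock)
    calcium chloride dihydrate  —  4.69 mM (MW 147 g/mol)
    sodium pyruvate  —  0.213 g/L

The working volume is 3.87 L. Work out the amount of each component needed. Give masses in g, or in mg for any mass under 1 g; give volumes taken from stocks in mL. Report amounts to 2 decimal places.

ammonium chloride 5.03 g; sodium citrate dihydrate 5.01 g; spectinomycin 5.47 mL; calcium chloride dihydrate 2.67 g; sodium pyruvate 824.31 mg

Working volume: 3.87 L.
ammonium chloride: 0.13 g per 100 mL × 3870 mL ÷ 100 = 5.03 g
sodium citrate dihydrate: 4.4 mmol/L × 294.1 g/mol × 3.87 L ÷ 1000 = 5.01 g
spectinomycin: V = C2·V2/C1 = 102 µg/mL × 3870 mL ÷ 72200 µg/mL = 5.47 mL
calcium chloride dihydrate: 4.69 mmol/L × 147 g/mol × 3.87 L ÷ 1000 = 2.67 g
sodium pyruvate: 0.213 g/L × 3.87 L = 0.82431 g = 824.31 mg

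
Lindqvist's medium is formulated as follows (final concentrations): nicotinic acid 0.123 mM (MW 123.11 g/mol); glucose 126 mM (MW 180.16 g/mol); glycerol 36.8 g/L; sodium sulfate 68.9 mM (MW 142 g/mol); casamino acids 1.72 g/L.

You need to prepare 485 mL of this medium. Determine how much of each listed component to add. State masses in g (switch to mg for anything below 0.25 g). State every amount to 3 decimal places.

nicotinic acid 7.344 mg; glucose 11.010 g; glycerol 17.848 g; sodium sulfate 4.745 g; casamino acids 0.834 g

Target volume = 485 mL = 0.485 L.
nicotinic acid: 0.123 mmol/L × 123.11 mg/mmol × 0.485 L = 7.344 mg
glucose: 126 mmol/L × 180.16 g/mol × 0.485 L ÷ 1000 = 11.010 g
glycerol: 36.8 g/L × 0.485 L = 17.848 g
sodium sulfate: 68.9 mmol/L × 142 g/mol × 0.485 L ÷ 1000 = 4.745 g
casamino acids: 1.72 g/L × 0.485 L = 0.834 g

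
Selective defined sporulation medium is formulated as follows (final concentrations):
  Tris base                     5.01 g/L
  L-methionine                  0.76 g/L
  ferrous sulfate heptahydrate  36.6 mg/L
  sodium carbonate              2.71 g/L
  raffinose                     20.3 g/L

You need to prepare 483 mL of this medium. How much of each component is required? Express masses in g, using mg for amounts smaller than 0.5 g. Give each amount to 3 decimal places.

Tris base 2.420 g; L-methionine 367.080 mg; ferrous sulfate heptahydrate 17.678 mg; sodium carbonate 1.309 g; raffinose 9.805 g

Scale factor relative to 1 L: 0.483.
Tris base: 5.01 g/L × 0.483 L = 2.420 g
L-methionine: 0.76 g/L × 0.483 L = 0.36708 g = 367.080 mg
ferrous sulfate heptahydrate: 36.6 mg/L × 0.483 L = 17.678 mg
sodium carbonate: 2.71 g/L × 0.483 L = 1.309 g
raffinose: 20.3 g/L × 0.483 L = 9.805 g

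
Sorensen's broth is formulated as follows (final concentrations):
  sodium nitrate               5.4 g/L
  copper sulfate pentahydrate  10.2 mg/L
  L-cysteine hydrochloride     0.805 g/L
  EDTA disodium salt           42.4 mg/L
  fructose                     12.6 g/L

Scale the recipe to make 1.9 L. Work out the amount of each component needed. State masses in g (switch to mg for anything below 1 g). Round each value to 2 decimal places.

Scale factor relative to 1 L: 1.9.
sodium nitrate: 5.4 g/L × 1.9 L = 10.26 g
copper sulfate pentahydrate: 10.2 mg/L × 1.9 L = 19.38 mg
L-cysteine hydrochloride: 0.805 g/L × 1.9 L = 1.53 g
EDTA disodium salt: 42.4 mg/L × 1.9 L = 80.56 mg
fructose: 12.6 g/L × 1.9 L = 23.94 g

sodium nitrate 10.26 g; copper sulfate pentahydrate 19.38 mg; L-cysteine hydrochloride 1.53 g; EDTA disodium salt 80.56 mg; fructose 23.94 g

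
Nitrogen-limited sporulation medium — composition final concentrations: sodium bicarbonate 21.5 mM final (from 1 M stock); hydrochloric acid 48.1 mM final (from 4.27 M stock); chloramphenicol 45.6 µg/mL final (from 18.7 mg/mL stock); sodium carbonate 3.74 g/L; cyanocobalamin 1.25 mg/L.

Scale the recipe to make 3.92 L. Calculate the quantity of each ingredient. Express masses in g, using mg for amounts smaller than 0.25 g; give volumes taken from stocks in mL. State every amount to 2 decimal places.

Scale factor relative to 1 L: 3.92.
sodium bicarbonate: dilute stock: 21.5 mM × 3920 mL ÷ 1000 mM = 84.28 mL
hydrochloric acid: C1V1 = C2V2 → 48.1 mM × 3920 mL ÷ 4270 mM = 44.16 mL
chloramphenicol: V = C2·V2/C1 = 45.6 µg/mL × 3920 mL ÷ 18700 µg/mL = 9.56 mL
sodium carbonate: 3.74 g/L × 3.92 L = 14.66 g
cyanocobalamin: 1.25 mg/L × 3.92 L = 4.90 mg

sodium bicarbonate 84.28 mL; hydrochloric acid 44.16 mL; chloramphenicol 9.56 mL; sodium carbonate 14.66 g; cyanocobalamin 4.90 mg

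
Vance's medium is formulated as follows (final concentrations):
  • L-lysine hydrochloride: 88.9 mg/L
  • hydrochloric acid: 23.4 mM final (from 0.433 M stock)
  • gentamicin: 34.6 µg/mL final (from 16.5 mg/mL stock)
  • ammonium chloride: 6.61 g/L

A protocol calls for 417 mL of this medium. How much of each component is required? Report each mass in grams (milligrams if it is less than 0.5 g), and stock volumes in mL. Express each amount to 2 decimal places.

L-lysine hydrochloride 37.07 mg; hydrochloric acid 22.54 mL; gentamicin 0.87 mL; ammonium chloride 2.76 g

Scale factor relative to 1 L: 0.417.
L-lysine hydrochloride: 88.9 mg/L × 0.417 L = 37.07 mg
hydrochloric acid: C1V1 = C2V2 → 23.4 mM × 417 mL ÷ 433 mM = 22.54 mL
gentamicin: dilute stock: 34.6 µg/mL × 417 mL ÷ 16500 µg/mL = 0.87 mL
ammonium chloride: 6.61 g/L × 0.417 L = 2.76 g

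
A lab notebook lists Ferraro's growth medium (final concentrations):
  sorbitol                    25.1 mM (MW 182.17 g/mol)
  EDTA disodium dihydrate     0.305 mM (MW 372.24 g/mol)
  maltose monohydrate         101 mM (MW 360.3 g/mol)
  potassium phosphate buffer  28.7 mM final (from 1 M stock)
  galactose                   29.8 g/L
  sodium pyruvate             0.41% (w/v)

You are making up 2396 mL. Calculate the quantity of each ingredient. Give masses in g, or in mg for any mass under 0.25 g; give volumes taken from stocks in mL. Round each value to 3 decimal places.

sorbitol 10.956 g; EDTA disodium dihydrate 0.272 g; maltose monohydrate 87.191 g; potassium phosphate buffer 68.765 mL; galactose 71.401 g; sodium pyruvate 9.824 g

Scale factor relative to 1 L: 2.396.
sorbitol: 25.1 mmol/L × 182.17 g/mol × 2.396 L ÷ 1000 = 10.956 g
EDTA disodium dihydrate: 0.305 mmol/L × 372.24 g/mol × 2.396 L ÷ 1000 = 0.272 g
maltose monohydrate: 101 mmol/L × 360.3 g/mol × 2.396 L ÷ 1000 = 87.191 g
potassium phosphate buffer: V = C2·V2/C1 = 28.7 mM × 2396 mL ÷ 1000 mM = 68.765 mL
galactose: 29.8 g/L × 2.396 L = 71.401 g
sodium pyruvate: 0.41% w/v = 4.1 g/L → 4.1 × 2.396 L = 9.824 g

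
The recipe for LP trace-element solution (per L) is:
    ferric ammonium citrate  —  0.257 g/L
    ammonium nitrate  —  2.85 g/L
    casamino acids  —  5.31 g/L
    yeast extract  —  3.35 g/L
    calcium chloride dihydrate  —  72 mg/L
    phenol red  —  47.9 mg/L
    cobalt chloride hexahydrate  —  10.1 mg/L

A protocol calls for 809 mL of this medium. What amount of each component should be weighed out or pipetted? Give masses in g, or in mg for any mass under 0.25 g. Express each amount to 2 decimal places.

ferric ammonium citrate 207.91 mg; ammonium nitrate 2.31 g; casamino acids 4.30 g; yeast extract 2.71 g; calcium chloride dihydrate 58.25 mg; phenol red 38.75 mg; cobalt chloride hexahydrate 8.17 mg

Target volume = 809 mL = 0.809 L.
ferric ammonium citrate: 0.257 g/L × 0.809 L = 0.207913 g = 207.91 mg
ammonium nitrate: 2.85 g/L × 0.809 L = 2.31 g
casamino acids: 5.31 g/L × 0.809 L = 4.30 g
yeast extract: 3.35 g/L × 0.809 L = 2.71 g
calcium chloride dihydrate: 72 mg/L × 0.809 L = 58.25 mg
phenol red: 47.9 mg/L × 0.809 L = 38.75 mg
cobalt chloride hexahydrate: 10.1 mg/L × 0.809 L = 8.17 mg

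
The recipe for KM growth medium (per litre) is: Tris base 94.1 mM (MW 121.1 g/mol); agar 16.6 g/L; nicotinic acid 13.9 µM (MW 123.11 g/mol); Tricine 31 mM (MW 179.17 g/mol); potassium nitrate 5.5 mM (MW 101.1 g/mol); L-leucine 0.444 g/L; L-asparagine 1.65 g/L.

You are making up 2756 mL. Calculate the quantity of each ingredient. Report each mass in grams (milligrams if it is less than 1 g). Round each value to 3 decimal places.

Tris base 31.406 g; agar 45.750 g; nicotinic acid 4.716 mg; Tricine 15.308 g; potassium nitrate 1.532 g; L-leucine 1.224 g; L-asparagine 4.547 g

Working volume: 2756 mL = 2.756 L.
Tris base: 94.1 mmol/L × 121.1 g/mol × 2.756 L ÷ 1000 = 31.406 g
agar: 16.6 g/L × 2.756 L = 45.750 g
nicotinic acid: 13.9 µmol/L × 123.11 g/mol × 2.756 L ÷ 1000 = 4.716 mg
Tricine: 31 mmol/L × 179.17 g/mol × 2.756 L ÷ 1000 = 15.308 g
potassium nitrate: 5.5 mmol/L × 101.1 g/mol × 2.756 L ÷ 1000 = 1.532 g
L-leucine: 0.444 g/L × 2.756 L = 1.224 g
L-asparagine: 1.65 g/L × 2.756 L = 4.547 g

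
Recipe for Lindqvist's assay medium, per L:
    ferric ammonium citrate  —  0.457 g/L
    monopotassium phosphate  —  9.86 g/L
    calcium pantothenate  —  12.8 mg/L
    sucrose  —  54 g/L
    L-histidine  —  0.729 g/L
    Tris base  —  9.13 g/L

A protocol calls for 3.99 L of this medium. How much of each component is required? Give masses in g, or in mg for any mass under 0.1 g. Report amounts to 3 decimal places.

Scale factor relative to 1 L: 3.99.
ferric ammonium citrate: 0.457 g/L × 3.99 L = 1.823 g
monopotassium phosphate: 9.86 g/L × 3.99 L = 39.341 g
calcium pantothenate: 12.8 mg/L × 3.99 L = 51.072 mg
sucrose: 54 g/L × 3.99 L = 215.460 g
L-histidine: 0.729 g/L × 3.99 L = 2.909 g
Tris base: 9.13 g/L × 3.99 L = 36.429 g

ferric ammonium citrate 1.823 g; monopotassium phosphate 39.341 g; calcium pantothenate 51.072 mg; sucrose 215.460 g; L-histidine 2.909 g; Tris base 36.429 g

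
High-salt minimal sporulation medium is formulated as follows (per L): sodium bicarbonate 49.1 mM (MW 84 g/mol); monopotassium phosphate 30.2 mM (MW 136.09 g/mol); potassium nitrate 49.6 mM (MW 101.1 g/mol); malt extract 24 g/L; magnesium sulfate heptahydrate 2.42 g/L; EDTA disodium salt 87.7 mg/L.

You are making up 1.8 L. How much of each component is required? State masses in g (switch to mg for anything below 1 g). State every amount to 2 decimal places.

Working volume: 1.8 L.
sodium bicarbonate: 49.1 mmol/L × 84 g/mol × 1.8 L ÷ 1000 = 7.42 g
monopotassium phosphate: 30.2 mmol/L × 136.09 g/mol × 1.8 L ÷ 1000 = 7.40 g
potassium nitrate: 49.6 mmol/L × 101.1 g/mol × 1.8 L ÷ 1000 = 9.03 g
malt extract: 24 g/L × 1.8 L = 43.20 g
magnesium sulfate heptahydrate: 2.42 g/L × 1.8 L = 4.36 g
EDTA disodium salt: 87.7 mg/L × 1.8 L = 157.86 mg

sodium bicarbonate 7.42 g; monopotassium phosphate 7.40 g; potassium nitrate 9.03 g; malt extract 43.20 g; magnesium sulfate heptahydrate 4.36 g; EDTA disodium salt 157.86 mg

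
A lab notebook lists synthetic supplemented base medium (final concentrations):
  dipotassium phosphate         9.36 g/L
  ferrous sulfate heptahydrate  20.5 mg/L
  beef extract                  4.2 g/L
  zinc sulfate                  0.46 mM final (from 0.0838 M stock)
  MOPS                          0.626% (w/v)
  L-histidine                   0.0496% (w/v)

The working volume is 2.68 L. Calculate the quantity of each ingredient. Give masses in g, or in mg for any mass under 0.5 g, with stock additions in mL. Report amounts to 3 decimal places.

dipotassium phosphate 25.085 g; ferrous sulfate heptahydrate 54.940 mg; beef extract 11.256 g; zinc sulfate 14.711 mL; MOPS 16.777 g; L-histidine 1.329 g

Working volume: 2.68 L.
dipotassium phosphate: 9.36 g/L × 2.68 L = 25.085 g
ferrous sulfate heptahydrate: 20.5 mg/L × 2.68 L = 54.940 mg
beef extract: 4.2 g/L × 2.68 L = 11.256 g
zinc sulfate: dilute stock: 0.46 mM × 2680 mL ÷ 83.8 mM = 14.711 mL
MOPS: 0.626 g per 100 mL × 2680 mL ÷ 100 = 16.777 g
L-histidine: 0.0496% w/v = 0.496 g/L → 0.496 × 2.68 L = 1.329 g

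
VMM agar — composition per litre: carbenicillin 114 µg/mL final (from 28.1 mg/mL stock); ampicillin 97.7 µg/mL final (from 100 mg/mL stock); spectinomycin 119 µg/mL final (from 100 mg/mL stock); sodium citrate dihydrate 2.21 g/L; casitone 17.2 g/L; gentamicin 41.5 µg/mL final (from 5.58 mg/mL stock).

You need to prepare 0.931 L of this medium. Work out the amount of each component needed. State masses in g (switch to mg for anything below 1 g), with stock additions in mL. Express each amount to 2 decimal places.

carbenicillin 3.78 mL; ampicillin 0.91 mL; spectinomycin 1.11 mL; sodium citrate dihydrate 2.06 g; casitone 16.01 g; gentamicin 6.92 mL

Working volume: 0.931 L.
carbenicillin: C1V1 = C2V2 → 114 µg/mL × 931 mL ÷ 28100 µg/mL = 3.78 mL
ampicillin: dilute stock: 97.7 µg/mL × 931 mL ÷ 100000 µg/mL = 0.91 mL
spectinomycin: C1V1 = C2V2 → 119 µg/mL × 931 mL ÷ 100000 µg/mL = 1.11 mL
sodium citrate dihydrate: 2.21 g/L × 0.931 L = 2.06 g
casitone: 17.2 g/L × 0.931 L = 16.01 g
gentamicin: C1V1 = C2V2 → 41.5 µg/mL × 931 mL ÷ 5580 µg/mL = 6.92 mL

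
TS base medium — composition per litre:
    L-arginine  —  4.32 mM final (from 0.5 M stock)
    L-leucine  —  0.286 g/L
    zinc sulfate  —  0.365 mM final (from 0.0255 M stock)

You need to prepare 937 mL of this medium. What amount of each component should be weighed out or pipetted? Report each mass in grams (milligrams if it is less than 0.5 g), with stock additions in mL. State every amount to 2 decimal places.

L-arginine 8.10 mL; L-leucine 267.98 mg; zinc sulfate 13.41 mL

Scale factor relative to 1 L: 0.937.
L-arginine: V = C2·V2/C1 = 4.32 mM × 937 mL ÷ 500 mM = 8.10 mL
L-leucine: 0.286 g/L × 0.937 L = 0.267982 g = 267.98 mg
zinc sulfate: dilute stock: 0.365 mM × 937 mL ÷ 25.5 mM = 13.41 mL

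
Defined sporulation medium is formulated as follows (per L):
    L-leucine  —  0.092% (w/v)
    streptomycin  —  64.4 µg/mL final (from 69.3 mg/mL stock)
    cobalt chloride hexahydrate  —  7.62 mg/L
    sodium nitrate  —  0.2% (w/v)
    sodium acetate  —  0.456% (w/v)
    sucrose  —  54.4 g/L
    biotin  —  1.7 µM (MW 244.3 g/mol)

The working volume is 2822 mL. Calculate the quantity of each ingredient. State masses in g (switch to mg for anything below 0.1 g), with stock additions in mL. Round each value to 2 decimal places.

Scale factor relative to 1 L: 2.822.
L-leucine: 0.092% w/v = 0.92 g/L → 0.92 × 2.822 L = 2.60 g
streptomycin: dilute stock: 64.4 µg/mL × 2822 mL ÷ 69300 µg/mL = 2.62 mL
cobalt chloride hexahydrate: 7.62 mg/L × 2.822 L = 21.50 mg
sodium nitrate: 0.2% w/v = 2 g/L → 2 × 2.822 L = 5.64 g
sodium acetate: 0.456 g per 100 mL × 2822 mL ÷ 100 = 12.87 g
sucrose: 54.4 g/L × 2.822 L = 153.52 g
biotin: 1.7 µmol/L × 244.3 g/mol × 2.822 L ÷ 1000 = 1.17 mg

L-leucine 2.60 g; streptomycin 2.62 mL; cobalt chloride hexahydrate 21.50 mg; sodium nitrate 5.64 g; sodium acetate 12.87 g; sucrose 153.52 g; biotin 1.17 mg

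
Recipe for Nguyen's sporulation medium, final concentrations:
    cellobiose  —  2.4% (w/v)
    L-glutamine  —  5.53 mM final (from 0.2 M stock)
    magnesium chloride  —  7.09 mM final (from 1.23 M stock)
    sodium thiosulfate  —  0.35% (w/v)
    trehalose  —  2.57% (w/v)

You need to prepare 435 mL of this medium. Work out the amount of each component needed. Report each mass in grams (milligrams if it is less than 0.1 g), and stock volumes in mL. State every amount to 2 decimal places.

Scale factor relative to 1 L: 0.435.
cellobiose: 2.4 g per 100 mL × 435 mL ÷ 100 = 10.44 g
L-glutamine: C1V1 = C2V2 → 5.53 mM × 435 mL ÷ 200 mM = 12.03 mL
magnesium chloride: C1V1 = C2V2 → 7.09 mM × 435 mL ÷ 1230 mM = 2.51 mL
sodium thiosulfate: 0.35 g per 100 mL × 435 mL ÷ 100 = 1.52 g
trehalose: 2.57 g per 100 mL × 435 mL ÷ 100 = 11.18 g

cellobiose 10.44 g; L-glutamine 12.03 mL; magnesium chloride 2.51 mL; sodium thiosulfate 1.52 g; trehalose 11.18 g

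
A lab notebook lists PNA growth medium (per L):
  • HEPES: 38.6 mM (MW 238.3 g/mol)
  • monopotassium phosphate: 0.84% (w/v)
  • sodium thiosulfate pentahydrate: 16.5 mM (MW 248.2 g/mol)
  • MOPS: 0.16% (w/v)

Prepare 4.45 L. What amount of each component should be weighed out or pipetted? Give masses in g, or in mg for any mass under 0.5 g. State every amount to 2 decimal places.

Working volume: 4.45 L.
HEPES: 38.6 mmol/L × 238.3 g/mol × 4.45 L ÷ 1000 = 40.93 g
monopotassium phosphate: 0.84% w/v = 8.4 g/L → 8.4 × 4.45 L = 37.38 g
sodium thiosulfate pentahydrate: 16.5 mmol/L × 248.2 g/mol × 4.45 L ÷ 1000 = 18.22 g
MOPS: 0.16 g per 100 mL × 4450 mL ÷ 100 = 7.12 g

HEPES 40.93 g; monopotassium phosphate 37.38 g; sodium thiosulfate pentahydrate 18.22 g; MOPS 7.12 g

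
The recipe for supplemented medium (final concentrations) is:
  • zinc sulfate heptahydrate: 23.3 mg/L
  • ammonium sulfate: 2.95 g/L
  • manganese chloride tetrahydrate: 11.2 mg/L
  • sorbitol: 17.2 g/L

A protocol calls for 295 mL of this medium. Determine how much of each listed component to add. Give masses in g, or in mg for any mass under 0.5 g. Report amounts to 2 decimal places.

Target volume = 295 mL = 0.295 L.
zinc sulfate heptahydrate: 23.3 mg/L × 0.295 L = 6.87 mg
ammonium sulfate: 2.95 g/L × 0.295 L = 0.87 g
manganese chloride tetrahydrate: 11.2 mg/L × 0.295 L = 3.30 mg
sorbitol: 17.2 g/L × 0.295 L = 5.07 g

zinc sulfate heptahydrate 6.87 mg; ammonium sulfate 0.87 g; manganese chloride tetrahydrate 3.30 mg; sorbitol 5.07 g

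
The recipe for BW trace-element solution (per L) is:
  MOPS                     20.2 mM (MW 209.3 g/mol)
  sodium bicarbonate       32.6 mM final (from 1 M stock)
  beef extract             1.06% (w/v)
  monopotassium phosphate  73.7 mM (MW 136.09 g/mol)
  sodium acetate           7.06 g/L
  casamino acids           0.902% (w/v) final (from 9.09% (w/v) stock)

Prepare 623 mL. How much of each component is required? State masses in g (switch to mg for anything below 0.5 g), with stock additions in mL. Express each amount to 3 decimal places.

MOPS 2.634 g; sodium bicarbonate 20.310 mL; beef extract 6.604 g; monopotassium phosphate 6.249 g; sodium acetate 4.398 g; casamino acids 61.820 mL

Scale factor relative to 1 L: 0.623.
MOPS: 20.2 mmol/L × 209.3 g/mol × 0.623 L ÷ 1000 = 2.634 g
sodium bicarbonate: C1V1 = C2V2 → 32.6 mM × 623 mL ÷ 1000 mM = 20.310 mL
beef extract: 1.06% w/v = 10.6 g/L → 10.6 × 0.623 L = 6.604 g
monopotassium phosphate: 73.7 mmol/L × 136.09 g/mol × 0.623 L ÷ 1000 = 6.249 g
sodium acetate: 7.06 g/L × 0.623 L = 4.398 g
casamino acids: C1V1 = C2V2 → 0.902% ÷ 9.09% × 623 mL = 61.820 mL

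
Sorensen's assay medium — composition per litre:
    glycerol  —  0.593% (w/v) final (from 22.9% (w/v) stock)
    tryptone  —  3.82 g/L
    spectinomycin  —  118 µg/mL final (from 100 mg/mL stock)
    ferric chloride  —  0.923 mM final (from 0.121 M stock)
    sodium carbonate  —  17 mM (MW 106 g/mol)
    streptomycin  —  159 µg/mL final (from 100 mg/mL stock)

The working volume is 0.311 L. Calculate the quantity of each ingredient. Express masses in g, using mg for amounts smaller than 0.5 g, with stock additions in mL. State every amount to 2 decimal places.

Scale factor relative to 1 L: 0.311.
glycerol: dilute stock: 0.593% ÷ 22.9% × 311 mL = 8.05 mL
tryptone: 3.82 g/L × 0.311 L = 1.19 g
spectinomycin: dilute stock: 118 µg/mL × 311 mL ÷ 100000 µg/mL = 0.37 mL
ferric chloride: V = C2·V2/C1 = 0.923 mM × 311 mL ÷ 121 mM = 2.37 mL
sodium carbonate: 17 mmol/L × 106 g/mol × 0.311 L ÷ 1000 = 0.56 g
streptomycin: V = C2·V2/C1 = 159 µg/mL × 311 mL ÷ 100000 µg/mL = 0.49 mL

glycerol 8.05 mL; tryptone 1.19 g; spectinomycin 0.37 mL; ferric chloride 2.37 mL; sodium carbonate 0.56 g; streptomycin 0.49 mL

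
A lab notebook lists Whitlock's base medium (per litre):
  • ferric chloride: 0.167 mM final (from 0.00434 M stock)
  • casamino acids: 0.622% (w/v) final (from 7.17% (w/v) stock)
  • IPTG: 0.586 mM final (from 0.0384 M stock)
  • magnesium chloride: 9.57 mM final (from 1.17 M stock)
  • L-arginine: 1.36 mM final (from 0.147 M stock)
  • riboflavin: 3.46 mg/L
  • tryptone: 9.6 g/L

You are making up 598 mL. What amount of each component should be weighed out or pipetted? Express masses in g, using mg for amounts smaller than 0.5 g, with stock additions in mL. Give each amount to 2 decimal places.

ferric chloride 23.01 mL; casamino acids 51.88 mL; IPTG 9.13 mL; magnesium chloride 4.89 mL; L-arginine 5.53 mL; riboflavin 2.07 mg; tryptone 5.74 g

Working volume: 598 mL = 0.598 L.
ferric chloride: dilute stock: 0.167 mM × 598 mL ÷ 4.34 mM = 23.01 mL
casamino acids: C1V1 = C2V2 → 0.622% ÷ 7.17% × 598 mL = 51.88 mL
IPTG: V = C2·V2/C1 = 0.586 mM × 598 mL ÷ 38.4 mM = 9.13 mL
magnesium chloride: V = C2·V2/C1 = 9.57 mM × 598 mL ÷ 1170 mM = 4.89 mL
L-arginine: C1V1 = C2V2 → 1.36 mM × 598 mL ÷ 147 mM = 5.53 mL
riboflavin: 3.46 mg/L × 0.598 L = 2.07 mg
tryptone: 9.6 g/L × 0.598 L = 5.74 g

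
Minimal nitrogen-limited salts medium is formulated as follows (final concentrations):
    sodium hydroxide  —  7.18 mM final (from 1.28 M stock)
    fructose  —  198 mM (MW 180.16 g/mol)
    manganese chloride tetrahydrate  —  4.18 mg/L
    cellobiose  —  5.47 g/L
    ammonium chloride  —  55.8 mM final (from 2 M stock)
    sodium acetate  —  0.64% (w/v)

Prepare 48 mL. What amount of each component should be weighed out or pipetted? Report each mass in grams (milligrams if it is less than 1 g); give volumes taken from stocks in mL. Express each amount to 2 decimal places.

Target volume = 48 mL = 0.048 L.
sodium hydroxide: C1V1 = C2V2 → 7.18 mM × 48 mL ÷ 1280 mM = 0.27 mL
fructose: 198 mmol/L × 180.16 g/mol × 0.048 L ÷ 1000 = 1.71 g
manganese chloride tetrahydrate: 4.18 mg/L × 0.048 L = 0.20 mg
cellobiose: 5.47 g/L × 0.048 L = 0.26256 g = 262.56 mg
ammonium chloride: V = C2·V2/C1 = 55.8 mM × 48 mL ÷ 2000 mM = 1.34 mL
sodium acetate: 0.64 g per 100 mL × 48 mL ÷ 100 = 0.3072 g = 307.20 mg

sodium hydroxide 0.27 mL; fructose 1.71 g; manganese chloride tetrahydrate 0.20 mg; cellobiose 262.56 mg; ammonium chloride 1.34 mL; sodium acetate 307.20 mg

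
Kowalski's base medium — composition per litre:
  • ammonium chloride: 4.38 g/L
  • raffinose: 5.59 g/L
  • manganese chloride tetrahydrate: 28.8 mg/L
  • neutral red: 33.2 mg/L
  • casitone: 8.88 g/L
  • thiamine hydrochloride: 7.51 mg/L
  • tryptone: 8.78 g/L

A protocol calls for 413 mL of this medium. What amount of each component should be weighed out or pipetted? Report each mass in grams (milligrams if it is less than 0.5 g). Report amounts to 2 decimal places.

Working volume: 413 mL = 0.413 L.
ammonium chloride: 4.38 g/L × 0.413 L = 1.81 g
raffinose: 5.59 g/L × 0.413 L = 2.31 g
manganese chloride tetrahydrate: 28.8 mg/L × 0.413 L = 11.89 mg
neutral red: 33.2 mg/L × 0.413 L = 13.71 mg
casitone: 8.88 g/L × 0.413 L = 3.67 g
thiamine hydrochloride: 7.51 mg/L × 0.413 L = 3.10 mg
tryptone: 8.78 g/L × 0.413 L = 3.63 g

ammonium chloride 1.81 g; raffinose 2.31 g; manganese chloride tetrahydrate 11.89 mg; neutral red 13.71 mg; casitone 3.67 g; thiamine hydrochloride 3.10 mg; tryptone 3.63 g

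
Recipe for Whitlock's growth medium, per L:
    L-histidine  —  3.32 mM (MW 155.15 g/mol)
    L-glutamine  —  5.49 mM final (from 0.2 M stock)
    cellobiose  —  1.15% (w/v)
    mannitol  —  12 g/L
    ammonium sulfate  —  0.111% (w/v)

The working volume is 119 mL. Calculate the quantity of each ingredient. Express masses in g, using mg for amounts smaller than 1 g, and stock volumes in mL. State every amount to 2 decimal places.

Scale factor relative to 1 L: 0.119.
L-histidine: 3.32 mmol/L × 155.15 mg/mmol × 0.119 L = 61.30 mg
L-glutamine: dilute stock: 5.49 mM × 119 mL ÷ 200 mM = 3.27 mL
cellobiose: 1.15% w/v = 11.5 g/L → 11.5 × 0.119 L = 1.37 g
mannitol: 12 g/L × 0.119 L = 1.43 g
ammonium sulfate: 0.111% w/v = 1.11 g/L → 1.11 × 0.119 L = 0.13209 g = 132.09 mg

L-histidine 61.30 mg; L-glutamine 3.27 mL; cellobiose 1.37 g; mannitol 1.43 g; ammonium sulfate 132.09 mg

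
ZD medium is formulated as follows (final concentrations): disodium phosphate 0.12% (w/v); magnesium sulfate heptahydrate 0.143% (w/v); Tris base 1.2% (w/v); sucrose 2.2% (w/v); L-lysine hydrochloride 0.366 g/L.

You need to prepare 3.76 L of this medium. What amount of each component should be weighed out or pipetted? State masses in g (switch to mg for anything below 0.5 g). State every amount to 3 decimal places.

Scale factor relative to 1 L: 3.76.
disodium phosphate: 0.12 g per 100 mL × 3760 mL ÷ 100 = 4.512 g
magnesium sulfate heptahydrate: 0.143 g per 100 mL × 3760 mL ÷ 100 = 5.377 g
Tris base: 1.2 g per 100 mL × 3760 mL ÷ 100 = 45.120 g
sucrose: 2.2% w/v = 22 g/L → 22 × 3.76 L = 82.720 g
L-lysine hydrochloride: 0.366 g/L × 3.76 L = 1.376 g

disodium phosphate 4.512 g; magnesium sulfate heptahydrate 5.377 g; Tris base 45.120 g; sucrose 82.720 g; L-lysine hydrochloride 1.376 g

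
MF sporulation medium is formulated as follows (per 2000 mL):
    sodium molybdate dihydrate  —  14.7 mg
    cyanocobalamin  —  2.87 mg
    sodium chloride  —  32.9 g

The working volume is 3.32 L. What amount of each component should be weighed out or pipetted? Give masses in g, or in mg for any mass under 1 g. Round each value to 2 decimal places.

Scale factor = 3320 mL / 2000 mL = 1.66.
sodium molybdate dihydrate: 14.7 mg × (3320 mL / 2000 mL) = 24.40 mg
cyanocobalamin: 2.87 mg × (3320 mL / 2000 mL) = 4.76 mg
sodium chloride: 32.9 g × (3320 mL / 2000 mL) = 54.61 g

sodium molybdate dihydrate 24.40 mg; cyanocobalamin 4.76 mg; sodium chloride 54.61 g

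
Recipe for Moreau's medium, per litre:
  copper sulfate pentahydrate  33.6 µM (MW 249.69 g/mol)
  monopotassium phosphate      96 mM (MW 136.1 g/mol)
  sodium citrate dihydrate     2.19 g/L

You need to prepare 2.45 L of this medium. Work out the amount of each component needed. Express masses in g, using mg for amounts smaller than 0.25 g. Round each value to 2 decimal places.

copper sulfate pentahydrate 20.55 mg; monopotassium phosphate 32.01 g; sodium citrate dihydrate 5.37 g

Scale factor relative to 1 L: 2.45.
copper sulfate pentahydrate: 33.6 µmol/L × 249.69 g/mol × 2.45 L ÷ 1000 = 20.55 mg
monopotassium phosphate: 96 mmol/L × 136.1 g/mol × 2.45 L ÷ 1000 = 32.01 g
sodium citrate dihydrate: 2.19 g/L × 2.45 L = 5.37 g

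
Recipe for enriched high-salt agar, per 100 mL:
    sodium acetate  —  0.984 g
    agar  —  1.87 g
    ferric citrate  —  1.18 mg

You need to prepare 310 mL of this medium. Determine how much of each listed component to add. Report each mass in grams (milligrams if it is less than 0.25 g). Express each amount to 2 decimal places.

sodium acetate 3.05 g; agar 5.80 g; ferric citrate 3.66 mg

Scale factor = 310 mL / 100 mL = 3.1.
sodium acetate: 0.984 g × (310 mL / 100 mL) = 3.05 g
agar: 1.87 g × (310 mL / 100 mL) = 5.80 g
ferric citrate: 1.18 mg × (310 mL / 100 mL) = 3.66 mg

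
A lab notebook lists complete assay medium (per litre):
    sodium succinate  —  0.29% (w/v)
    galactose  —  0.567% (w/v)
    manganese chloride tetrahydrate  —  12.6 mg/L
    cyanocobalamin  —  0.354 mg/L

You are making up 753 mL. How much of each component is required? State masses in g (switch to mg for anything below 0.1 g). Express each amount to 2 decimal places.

sodium succinate 2.18 g; galactose 4.27 g; manganese chloride tetrahydrate 9.49 mg; cyanocobalamin 0.27 mg

Working volume: 753 mL = 0.753 L.
sodium succinate: 0.29% w/v = 2.9 g/L → 2.9 × 0.753 L = 2.18 g
galactose: 0.567 g per 100 mL × 753 mL ÷ 100 = 4.27 g
manganese chloride tetrahydrate: 12.6 mg/L × 0.753 L = 9.49 mg
cyanocobalamin: 0.354 mg/L × 0.753 L = 0.27 mg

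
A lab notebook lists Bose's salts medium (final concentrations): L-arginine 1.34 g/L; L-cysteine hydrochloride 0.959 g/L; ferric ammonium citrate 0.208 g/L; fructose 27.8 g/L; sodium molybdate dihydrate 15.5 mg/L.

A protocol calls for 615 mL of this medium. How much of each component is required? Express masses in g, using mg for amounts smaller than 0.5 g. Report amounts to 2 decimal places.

L-arginine 0.82 g; L-cysteine hydrochloride 0.59 g; ferric ammonium citrate 127.92 mg; fructose 17.10 g; sodium molybdate dihydrate 9.53 mg

Target volume = 615 mL = 0.615 L.
L-arginine: 1.34 g/L × 0.615 L = 0.82 g
L-cysteine hydrochloride: 0.959 g/L × 0.615 L = 0.59 g
ferric ammonium citrate: 0.208 g/L × 0.615 L = 0.12792 g = 127.92 mg
fructose: 27.8 g/L × 0.615 L = 17.10 g
sodium molybdate dihydrate: 15.5 mg/L × 0.615 L = 9.53 mg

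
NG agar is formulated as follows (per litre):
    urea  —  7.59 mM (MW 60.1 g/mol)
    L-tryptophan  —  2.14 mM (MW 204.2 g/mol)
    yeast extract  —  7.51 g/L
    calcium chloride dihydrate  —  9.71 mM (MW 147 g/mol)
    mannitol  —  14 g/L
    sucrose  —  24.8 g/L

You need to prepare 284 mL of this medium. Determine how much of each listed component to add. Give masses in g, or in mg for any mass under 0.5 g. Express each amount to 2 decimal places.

Target volume = 284 mL = 0.284 L.
urea: 7.59 mmol/L × 60.1 mg/mmol × 0.284 L = 129.55 mg
L-tryptophan: 2.14 mmol/L × 204.2 mg/mmol × 0.284 L = 124.10 mg
yeast extract: 7.51 g/L × 0.284 L = 2.13 g
calcium chloride dihydrate: 9.71 mmol/L × 147 mg/mmol × 0.284 L = 405.37 mg
mannitol: 14 g/L × 0.284 L = 3.98 g
sucrose: 24.8 g/L × 0.284 L = 7.04 g

urea 129.55 mg; L-tryptophan 124.10 mg; yeast extract 2.13 g; calcium chloride dihydrate 405.37 mg; mannitol 3.98 g; sucrose 7.04 g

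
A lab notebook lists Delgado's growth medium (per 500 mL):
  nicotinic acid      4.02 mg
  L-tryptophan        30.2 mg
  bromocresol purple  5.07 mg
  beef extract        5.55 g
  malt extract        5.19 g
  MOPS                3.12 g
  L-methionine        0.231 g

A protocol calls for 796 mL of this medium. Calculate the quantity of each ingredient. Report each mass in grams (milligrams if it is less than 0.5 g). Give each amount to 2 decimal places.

nicotinic acid 6.40 mg; L-tryptophan 48.08 mg; bromocresol purple 8.07 mg; beef extract 8.84 g; malt extract 8.26 g; MOPS 4.97 g; L-methionine 367.75 mg

Scale factor = 796 mL / 500 mL = 1.592.
nicotinic acid: 4.02 mg × (796 mL / 500 mL) = 6.40 mg
L-tryptophan: 30.2 mg × (796 mL / 500 mL) = 48.08 mg
bromocresol purple: 5.07 mg × (796 mL / 500 mL) = 8.07 mg
beef extract: 5.55 g × (796 mL / 500 mL) = 8.84 g
malt extract: 5.19 g × (796 mL / 500 mL) = 8.26 g
MOPS: 3.12 g × (796 mL / 500 mL) = 4.97 g
L-methionine: 0.231 g × (796 mL / 500 mL) = 0.367752 g = 367.75 mg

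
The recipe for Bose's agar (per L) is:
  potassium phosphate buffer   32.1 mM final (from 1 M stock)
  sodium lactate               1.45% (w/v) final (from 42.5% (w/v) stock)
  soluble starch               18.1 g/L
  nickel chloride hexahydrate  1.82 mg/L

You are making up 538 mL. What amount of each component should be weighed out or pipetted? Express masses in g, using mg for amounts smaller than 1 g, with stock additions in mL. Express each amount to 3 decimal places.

potassium phosphate buffer 17.270 mL; sodium lactate 18.355 mL; soluble starch 9.738 g; nickel chloride hexahydrate 0.979 mg

Working volume: 538 mL = 0.538 L.
potassium phosphate buffer: dilute stock: 32.1 mM × 538 mL ÷ 1000 mM = 17.270 mL
sodium lactate: dilute stock: 1.45% ÷ 42.5% × 538 mL = 18.355 mL
soluble starch: 18.1 g/L × 0.538 L = 9.738 g
nickel chloride hexahydrate: 1.82 mg/L × 0.538 L = 0.979 mg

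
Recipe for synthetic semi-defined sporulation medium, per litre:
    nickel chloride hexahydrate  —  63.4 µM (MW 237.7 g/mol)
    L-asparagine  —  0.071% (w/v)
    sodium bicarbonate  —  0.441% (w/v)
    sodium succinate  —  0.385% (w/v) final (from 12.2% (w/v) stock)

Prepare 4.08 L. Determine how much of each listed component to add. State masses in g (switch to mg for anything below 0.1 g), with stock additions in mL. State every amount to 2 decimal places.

Working volume: 4.08 L.
nickel chloride hexahydrate: 63.4 µmol/L × 237.7 g/mol × 4.08 L ÷ 1000 = 61.49 mg
L-asparagine: 0.071 g per 100 mL × 4080 mL ÷ 100 = 2.90 g
sodium bicarbonate: 0.441 g per 100 mL × 4080 mL ÷ 100 = 17.99 g
sodium succinate: V = C2·V2/C1 = 0.385% ÷ 12.2% × 4080 mL = 128.75 mL

nickel chloride hexahydrate 61.49 mg; L-asparagine 2.90 g; sodium bicarbonate 17.99 g; sodium succinate 128.75 mL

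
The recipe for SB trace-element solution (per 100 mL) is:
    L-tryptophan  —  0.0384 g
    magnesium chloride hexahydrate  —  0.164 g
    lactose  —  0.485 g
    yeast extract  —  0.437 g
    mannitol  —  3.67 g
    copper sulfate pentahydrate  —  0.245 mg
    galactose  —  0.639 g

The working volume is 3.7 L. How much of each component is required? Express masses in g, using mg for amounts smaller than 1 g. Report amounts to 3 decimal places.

L-tryptophan 1.421 g; magnesium chloride hexahydrate 6.068 g; lactose 17.945 g; yeast extract 16.169 g; mannitol 135.790 g; copper sulfate pentahydrate 9.065 mg; galactose 23.643 g

Ratio of target to recipe volume: 3700 / 100 = 37.
L-tryptophan: 0.0384 g × (3700 mL / 100 mL) = 1.421 g
magnesium chloride hexahydrate: 0.164 g × (3700 mL / 100 mL) = 6.068 g
lactose: 0.485 g × (3700 mL / 100 mL) = 17.945 g
yeast extract: 0.437 g × (3700 mL / 100 mL) = 16.169 g
mannitol: 3.67 g × (3700 mL / 100 mL) = 135.790 g
copper sulfate pentahydrate: 0.245 mg × (3700 mL / 100 mL) = 9.065 mg
galactose: 0.639 g × (3700 mL / 100 mL) = 23.643 g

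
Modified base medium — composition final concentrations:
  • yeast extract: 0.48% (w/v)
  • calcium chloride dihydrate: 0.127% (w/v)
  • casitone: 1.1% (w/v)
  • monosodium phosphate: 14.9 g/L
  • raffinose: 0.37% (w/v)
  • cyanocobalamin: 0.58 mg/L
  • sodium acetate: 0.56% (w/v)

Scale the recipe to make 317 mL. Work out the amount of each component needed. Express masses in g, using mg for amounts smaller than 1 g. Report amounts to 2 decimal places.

yeast extract 1.52 g; calcium chloride dihydrate 402.59 mg; casitone 3.49 g; monosodium phosphate 4.72 g; raffinose 1.17 g; cyanocobalamin 0.18 mg; sodium acetate 1.78 g

Working volume: 317 mL = 0.317 L.
yeast extract: 0.48 g per 100 mL × 317 mL ÷ 100 = 1.52 g
calcium chloride dihydrate: 0.127% w/v = 1.27 g/L → 1.27 × 0.317 L = 0.40259 g = 402.59 mg
casitone: 1.1% w/v = 11 g/L → 11 × 0.317 L = 3.49 g
monosodium phosphate: 14.9 g/L × 0.317 L = 4.72 g
raffinose: 0.37% w/v = 3.7 g/L → 3.7 × 0.317 L = 1.17 g
cyanocobalamin: 0.58 mg/L × 0.317 L = 0.18 mg
sodium acetate: 0.56 g per 100 mL × 317 mL ÷ 100 = 1.78 g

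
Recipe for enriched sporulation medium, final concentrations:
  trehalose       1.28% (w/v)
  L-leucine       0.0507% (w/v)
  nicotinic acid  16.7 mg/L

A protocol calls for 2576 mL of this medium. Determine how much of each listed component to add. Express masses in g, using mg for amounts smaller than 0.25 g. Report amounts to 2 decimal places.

trehalose 32.97 g; L-leucine 1.31 g; nicotinic acid 43.02 mg

Scale factor relative to 1 L: 2.576.
trehalose: 1.28% w/v = 12.8 g/L → 12.8 × 2.576 L = 32.97 g
L-leucine: 0.0507 g per 100 mL × 2576 mL ÷ 100 = 1.31 g
nicotinic acid: 16.7 mg/L × 2.576 L = 43.02 mg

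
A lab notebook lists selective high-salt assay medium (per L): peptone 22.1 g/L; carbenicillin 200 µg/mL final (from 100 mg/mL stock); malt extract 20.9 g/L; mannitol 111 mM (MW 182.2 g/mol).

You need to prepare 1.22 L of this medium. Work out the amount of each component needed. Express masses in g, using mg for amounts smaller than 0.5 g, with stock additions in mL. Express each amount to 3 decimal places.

peptone 26.962 g; carbenicillin 2.440 mL; malt extract 25.498 g; mannitol 24.674 g

Working volume: 1.22 L.
peptone: 22.1 g/L × 1.22 L = 26.962 g
carbenicillin: V = C2·V2/C1 = 200 µg/mL × 1220 mL ÷ 100000 µg/mL = 2.440 mL
malt extract: 20.9 g/L × 1.22 L = 25.498 g
mannitol: 111 mmol/L × 182.2 g/mol × 1.22 L ÷ 1000 = 24.674 g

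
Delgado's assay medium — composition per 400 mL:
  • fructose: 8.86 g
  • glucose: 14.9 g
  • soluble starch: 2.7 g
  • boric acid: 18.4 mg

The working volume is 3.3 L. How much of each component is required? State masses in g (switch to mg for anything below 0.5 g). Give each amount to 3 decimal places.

fructose 73.095 g; glucose 122.925 g; soluble starch 22.275 g; boric acid 151.800 mg

Scale factor = 3300 mL / 400 mL = 8.25.
fructose: 8.86 g × (3300 mL / 400 mL) = 73.095 g
glucose: 14.9 g × (3300 mL / 400 mL) = 122.925 g
soluble starch: 2.7 g × (3300 mL / 400 mL) = 22.275 g
boric acid: 18.4 mg × (3300 mL / 400 mL) = 151.800 mg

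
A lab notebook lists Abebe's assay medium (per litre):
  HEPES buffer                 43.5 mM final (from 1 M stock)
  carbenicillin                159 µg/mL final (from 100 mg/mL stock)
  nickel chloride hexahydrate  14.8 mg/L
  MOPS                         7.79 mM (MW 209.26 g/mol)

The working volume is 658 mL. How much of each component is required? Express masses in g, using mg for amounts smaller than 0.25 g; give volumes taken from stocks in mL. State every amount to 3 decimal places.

HEPES buffer 28.623 mL; carbenicillin 1.046 mL; nickel chloride hexahydrate 9.738 mg; MOPS 1.073 g

Scale factor relative to 1 L: 0.658.
HEPES buffer: C1V1 = C2V2 → 43.5 mM × 658 mL ÷ 1000 mM = 28.623 mL
carbenicillin: dilute stock: 159 µg/mL × 658 mL ÷ 100000 µg/mL = 1.046 mL
nickel chloride hexahydrate: 14.8 mg/L × 0.658 L = 9.738 mg
MOPS: 7.79 mmol/L × 209.26 g/mol × 0.658 L ÷ 1000 = 1.073 g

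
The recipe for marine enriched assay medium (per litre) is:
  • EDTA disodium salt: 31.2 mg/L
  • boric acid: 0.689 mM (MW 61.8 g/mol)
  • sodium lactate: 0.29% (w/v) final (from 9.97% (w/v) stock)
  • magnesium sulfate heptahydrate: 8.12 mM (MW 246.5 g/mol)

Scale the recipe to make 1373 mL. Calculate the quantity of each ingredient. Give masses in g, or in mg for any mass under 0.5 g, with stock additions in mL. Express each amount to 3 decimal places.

EDTA disodium salt 42.838 mg; boric acid 58.463 mg; sodium lactate 39.937 mL; magnesium sulfate heptahydrate 2.748 g

Scale factor relative to 1 L: 1.373.
EDTA disodium salt: 31.2 mg/L × 1.373 L = 42.838 mg
boric acid: 0.689 mmol/L × 61.8 mg/mmol × 1.373 L = 58.463 mg
sodium lactate: V = C2·V2/C1 = 0.29% ÷ 9.97% × 1373 mL = 39.937 mL
magnesium sulfate heptahydrate: 8.12 mmol/L × 246.5 g/mol × 1.373 L ÷ 1000 = 2.748 g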